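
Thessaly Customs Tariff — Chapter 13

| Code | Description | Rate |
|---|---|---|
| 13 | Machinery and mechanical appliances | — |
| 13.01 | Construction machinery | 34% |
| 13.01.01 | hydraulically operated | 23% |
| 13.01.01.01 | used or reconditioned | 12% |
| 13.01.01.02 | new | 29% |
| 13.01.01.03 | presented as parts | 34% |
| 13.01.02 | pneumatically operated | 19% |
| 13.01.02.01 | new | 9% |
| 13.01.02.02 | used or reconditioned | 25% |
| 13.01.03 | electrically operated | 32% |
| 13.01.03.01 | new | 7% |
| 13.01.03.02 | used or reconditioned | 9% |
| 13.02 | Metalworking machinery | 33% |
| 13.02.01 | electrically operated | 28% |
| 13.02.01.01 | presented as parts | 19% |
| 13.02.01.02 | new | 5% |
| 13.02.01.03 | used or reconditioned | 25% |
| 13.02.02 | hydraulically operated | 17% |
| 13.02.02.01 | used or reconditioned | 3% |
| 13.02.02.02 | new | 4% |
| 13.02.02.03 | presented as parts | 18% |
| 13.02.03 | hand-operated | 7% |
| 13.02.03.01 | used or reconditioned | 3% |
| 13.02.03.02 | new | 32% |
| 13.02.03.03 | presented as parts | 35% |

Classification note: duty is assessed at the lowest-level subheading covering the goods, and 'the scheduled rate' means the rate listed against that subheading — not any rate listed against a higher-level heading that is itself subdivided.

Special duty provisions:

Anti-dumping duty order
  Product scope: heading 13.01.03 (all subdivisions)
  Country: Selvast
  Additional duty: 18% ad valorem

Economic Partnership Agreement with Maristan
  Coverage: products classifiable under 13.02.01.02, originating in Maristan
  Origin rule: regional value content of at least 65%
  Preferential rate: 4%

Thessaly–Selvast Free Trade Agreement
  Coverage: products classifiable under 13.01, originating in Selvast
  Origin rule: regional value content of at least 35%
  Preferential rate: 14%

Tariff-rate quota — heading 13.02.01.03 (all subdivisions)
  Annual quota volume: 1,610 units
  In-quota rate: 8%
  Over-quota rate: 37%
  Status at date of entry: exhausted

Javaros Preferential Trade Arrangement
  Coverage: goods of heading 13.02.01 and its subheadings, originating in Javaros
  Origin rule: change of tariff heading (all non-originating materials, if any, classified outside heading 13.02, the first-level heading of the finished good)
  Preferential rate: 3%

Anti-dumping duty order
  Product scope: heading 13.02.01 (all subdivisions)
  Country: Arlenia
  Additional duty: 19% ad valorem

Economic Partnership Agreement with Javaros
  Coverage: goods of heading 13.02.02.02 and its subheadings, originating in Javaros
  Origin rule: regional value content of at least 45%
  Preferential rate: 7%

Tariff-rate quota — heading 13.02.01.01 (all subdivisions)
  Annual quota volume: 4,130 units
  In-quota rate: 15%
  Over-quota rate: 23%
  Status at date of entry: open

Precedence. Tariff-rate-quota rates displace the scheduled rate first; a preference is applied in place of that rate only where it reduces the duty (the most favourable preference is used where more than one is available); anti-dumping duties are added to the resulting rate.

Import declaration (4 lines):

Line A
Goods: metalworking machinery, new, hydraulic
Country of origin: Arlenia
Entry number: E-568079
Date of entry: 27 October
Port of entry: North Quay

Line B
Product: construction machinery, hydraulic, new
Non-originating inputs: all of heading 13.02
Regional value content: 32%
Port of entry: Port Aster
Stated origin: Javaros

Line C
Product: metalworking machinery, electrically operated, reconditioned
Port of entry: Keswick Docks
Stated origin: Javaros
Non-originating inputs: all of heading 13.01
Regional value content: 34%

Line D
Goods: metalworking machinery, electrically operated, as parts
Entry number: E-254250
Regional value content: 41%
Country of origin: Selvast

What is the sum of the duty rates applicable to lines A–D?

Line A: metalworking → 13.02; hydraulic → 13.02.02; new → 13.02.02.02. Scheduled 4%. No special measure applies. → 4%.
Line B: construction → 13.01; hydraulic → 13.01.01; new → 13.01.01.02. Scheduled 29%. Javaros agreement on 13.02.01: 13.01.01.02 not covered; Javaros agreement on 13.02.02.02: 13.01.01.02 not covered. → 29%.
Line C: metalworking → 13.02; electrically operated → 13.02.01; reconditioned → 13.02.01.03. Scheduled 25%. quota on 13.02.01.03 exhausted → over-quota 37%; Javaros agreement on 13.02.01: CTH met → 3% available; Javaros agreement on 13.02.02.02: 13.02.01.03 not covered; preferential 3%. → 3%.
Line D: metalworking → 13.02; electrically operated → 13.02.01; as parts → 13.02.01.01. Scheduled 19%. quota on 13.02.01.01 open → in-quota 15%; Selvast agreement on 13.01: 13.02.01.01 not covered. → 15%.
Sum: 4% + 29% + 3% + 15% = 51%.

51%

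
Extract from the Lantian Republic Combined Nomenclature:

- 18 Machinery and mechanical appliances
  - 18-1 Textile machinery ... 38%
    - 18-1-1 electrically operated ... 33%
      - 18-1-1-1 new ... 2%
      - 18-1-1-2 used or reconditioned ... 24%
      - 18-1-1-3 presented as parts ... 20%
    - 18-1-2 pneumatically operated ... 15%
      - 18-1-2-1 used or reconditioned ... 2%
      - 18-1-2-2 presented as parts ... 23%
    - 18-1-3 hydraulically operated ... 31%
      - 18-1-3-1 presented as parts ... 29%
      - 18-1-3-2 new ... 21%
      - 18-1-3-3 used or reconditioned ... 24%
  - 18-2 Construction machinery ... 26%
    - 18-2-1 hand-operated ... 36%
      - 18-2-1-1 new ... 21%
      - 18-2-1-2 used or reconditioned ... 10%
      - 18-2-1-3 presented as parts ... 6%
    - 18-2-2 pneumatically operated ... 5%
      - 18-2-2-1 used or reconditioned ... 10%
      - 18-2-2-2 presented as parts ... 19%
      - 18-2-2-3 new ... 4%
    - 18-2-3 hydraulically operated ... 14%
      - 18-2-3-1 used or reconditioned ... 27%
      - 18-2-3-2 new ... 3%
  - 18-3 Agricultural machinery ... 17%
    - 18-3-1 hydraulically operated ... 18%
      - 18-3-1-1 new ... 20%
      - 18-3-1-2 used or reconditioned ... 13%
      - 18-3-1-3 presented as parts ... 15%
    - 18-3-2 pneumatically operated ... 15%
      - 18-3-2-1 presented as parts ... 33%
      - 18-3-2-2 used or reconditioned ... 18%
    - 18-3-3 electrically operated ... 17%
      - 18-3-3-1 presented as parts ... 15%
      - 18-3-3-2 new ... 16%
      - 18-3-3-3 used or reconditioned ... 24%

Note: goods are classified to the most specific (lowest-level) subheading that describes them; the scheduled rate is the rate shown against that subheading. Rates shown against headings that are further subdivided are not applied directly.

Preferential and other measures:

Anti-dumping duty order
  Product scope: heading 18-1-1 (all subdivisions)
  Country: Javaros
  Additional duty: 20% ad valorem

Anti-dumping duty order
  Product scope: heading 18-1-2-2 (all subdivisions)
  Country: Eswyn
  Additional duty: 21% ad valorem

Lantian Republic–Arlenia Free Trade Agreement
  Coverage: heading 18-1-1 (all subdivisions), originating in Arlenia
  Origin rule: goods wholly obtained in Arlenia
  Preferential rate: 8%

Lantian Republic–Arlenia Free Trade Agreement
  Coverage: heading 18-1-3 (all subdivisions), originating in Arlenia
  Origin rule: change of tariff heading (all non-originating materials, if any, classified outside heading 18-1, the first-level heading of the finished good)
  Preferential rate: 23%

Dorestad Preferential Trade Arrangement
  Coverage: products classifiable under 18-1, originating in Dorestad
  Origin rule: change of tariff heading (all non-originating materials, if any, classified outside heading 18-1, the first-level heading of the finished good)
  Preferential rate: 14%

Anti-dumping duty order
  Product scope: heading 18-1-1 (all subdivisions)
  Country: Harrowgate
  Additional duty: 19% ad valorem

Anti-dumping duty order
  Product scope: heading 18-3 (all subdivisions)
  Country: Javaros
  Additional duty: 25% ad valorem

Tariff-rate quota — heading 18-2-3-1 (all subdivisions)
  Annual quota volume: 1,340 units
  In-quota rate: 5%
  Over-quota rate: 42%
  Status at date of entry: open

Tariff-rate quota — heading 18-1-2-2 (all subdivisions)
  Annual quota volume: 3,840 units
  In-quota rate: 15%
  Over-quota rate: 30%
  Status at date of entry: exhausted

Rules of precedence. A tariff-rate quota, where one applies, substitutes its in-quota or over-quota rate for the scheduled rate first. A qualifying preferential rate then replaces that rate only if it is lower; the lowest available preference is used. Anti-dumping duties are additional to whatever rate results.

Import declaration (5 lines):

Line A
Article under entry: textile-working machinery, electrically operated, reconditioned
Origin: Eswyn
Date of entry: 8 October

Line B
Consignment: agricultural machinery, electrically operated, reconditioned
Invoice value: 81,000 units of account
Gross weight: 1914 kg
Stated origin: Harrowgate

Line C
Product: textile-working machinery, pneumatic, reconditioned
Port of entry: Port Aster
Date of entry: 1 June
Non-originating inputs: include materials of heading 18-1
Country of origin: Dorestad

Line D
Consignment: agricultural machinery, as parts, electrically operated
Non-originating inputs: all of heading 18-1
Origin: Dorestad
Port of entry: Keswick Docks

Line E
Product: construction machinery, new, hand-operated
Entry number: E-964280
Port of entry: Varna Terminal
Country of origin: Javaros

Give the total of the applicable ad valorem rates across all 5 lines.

86%

Line A: textile-working → 18-1; electrically operated → 18-1-1; reconditioned → 18-1-1-2. Scheduled 24%. No special measure applies. → 24%.
Line B: agricultural → 18-3; electrically operated → 18-3-3; reconditioned → 18-3-3-3. Scheduled 24%. No special measure applies. → 24%.
Line C: textile-working → 18-1; pneumatic → 18-1-2; reconditioned → 18-1-2-1. Scheduled 2%. Dorestad agreement on 18-1: CTH not met. → 2%.
Line D: agricultural → 18-3; electrically operated → 18-3-3; as parts → 18-3-3-1. Scheduled 15%. Dorestad agreement on 18-1: 18-3-3-1 not covered. → 15%.
Line E: construction → 18-2; hand-operated → 18-2-1; new → 18-2-1-1. Scheduled 21%. No special measure applies. → 21%.
Sum: 24% + 24% + 2% + 15% + 21% = 86%.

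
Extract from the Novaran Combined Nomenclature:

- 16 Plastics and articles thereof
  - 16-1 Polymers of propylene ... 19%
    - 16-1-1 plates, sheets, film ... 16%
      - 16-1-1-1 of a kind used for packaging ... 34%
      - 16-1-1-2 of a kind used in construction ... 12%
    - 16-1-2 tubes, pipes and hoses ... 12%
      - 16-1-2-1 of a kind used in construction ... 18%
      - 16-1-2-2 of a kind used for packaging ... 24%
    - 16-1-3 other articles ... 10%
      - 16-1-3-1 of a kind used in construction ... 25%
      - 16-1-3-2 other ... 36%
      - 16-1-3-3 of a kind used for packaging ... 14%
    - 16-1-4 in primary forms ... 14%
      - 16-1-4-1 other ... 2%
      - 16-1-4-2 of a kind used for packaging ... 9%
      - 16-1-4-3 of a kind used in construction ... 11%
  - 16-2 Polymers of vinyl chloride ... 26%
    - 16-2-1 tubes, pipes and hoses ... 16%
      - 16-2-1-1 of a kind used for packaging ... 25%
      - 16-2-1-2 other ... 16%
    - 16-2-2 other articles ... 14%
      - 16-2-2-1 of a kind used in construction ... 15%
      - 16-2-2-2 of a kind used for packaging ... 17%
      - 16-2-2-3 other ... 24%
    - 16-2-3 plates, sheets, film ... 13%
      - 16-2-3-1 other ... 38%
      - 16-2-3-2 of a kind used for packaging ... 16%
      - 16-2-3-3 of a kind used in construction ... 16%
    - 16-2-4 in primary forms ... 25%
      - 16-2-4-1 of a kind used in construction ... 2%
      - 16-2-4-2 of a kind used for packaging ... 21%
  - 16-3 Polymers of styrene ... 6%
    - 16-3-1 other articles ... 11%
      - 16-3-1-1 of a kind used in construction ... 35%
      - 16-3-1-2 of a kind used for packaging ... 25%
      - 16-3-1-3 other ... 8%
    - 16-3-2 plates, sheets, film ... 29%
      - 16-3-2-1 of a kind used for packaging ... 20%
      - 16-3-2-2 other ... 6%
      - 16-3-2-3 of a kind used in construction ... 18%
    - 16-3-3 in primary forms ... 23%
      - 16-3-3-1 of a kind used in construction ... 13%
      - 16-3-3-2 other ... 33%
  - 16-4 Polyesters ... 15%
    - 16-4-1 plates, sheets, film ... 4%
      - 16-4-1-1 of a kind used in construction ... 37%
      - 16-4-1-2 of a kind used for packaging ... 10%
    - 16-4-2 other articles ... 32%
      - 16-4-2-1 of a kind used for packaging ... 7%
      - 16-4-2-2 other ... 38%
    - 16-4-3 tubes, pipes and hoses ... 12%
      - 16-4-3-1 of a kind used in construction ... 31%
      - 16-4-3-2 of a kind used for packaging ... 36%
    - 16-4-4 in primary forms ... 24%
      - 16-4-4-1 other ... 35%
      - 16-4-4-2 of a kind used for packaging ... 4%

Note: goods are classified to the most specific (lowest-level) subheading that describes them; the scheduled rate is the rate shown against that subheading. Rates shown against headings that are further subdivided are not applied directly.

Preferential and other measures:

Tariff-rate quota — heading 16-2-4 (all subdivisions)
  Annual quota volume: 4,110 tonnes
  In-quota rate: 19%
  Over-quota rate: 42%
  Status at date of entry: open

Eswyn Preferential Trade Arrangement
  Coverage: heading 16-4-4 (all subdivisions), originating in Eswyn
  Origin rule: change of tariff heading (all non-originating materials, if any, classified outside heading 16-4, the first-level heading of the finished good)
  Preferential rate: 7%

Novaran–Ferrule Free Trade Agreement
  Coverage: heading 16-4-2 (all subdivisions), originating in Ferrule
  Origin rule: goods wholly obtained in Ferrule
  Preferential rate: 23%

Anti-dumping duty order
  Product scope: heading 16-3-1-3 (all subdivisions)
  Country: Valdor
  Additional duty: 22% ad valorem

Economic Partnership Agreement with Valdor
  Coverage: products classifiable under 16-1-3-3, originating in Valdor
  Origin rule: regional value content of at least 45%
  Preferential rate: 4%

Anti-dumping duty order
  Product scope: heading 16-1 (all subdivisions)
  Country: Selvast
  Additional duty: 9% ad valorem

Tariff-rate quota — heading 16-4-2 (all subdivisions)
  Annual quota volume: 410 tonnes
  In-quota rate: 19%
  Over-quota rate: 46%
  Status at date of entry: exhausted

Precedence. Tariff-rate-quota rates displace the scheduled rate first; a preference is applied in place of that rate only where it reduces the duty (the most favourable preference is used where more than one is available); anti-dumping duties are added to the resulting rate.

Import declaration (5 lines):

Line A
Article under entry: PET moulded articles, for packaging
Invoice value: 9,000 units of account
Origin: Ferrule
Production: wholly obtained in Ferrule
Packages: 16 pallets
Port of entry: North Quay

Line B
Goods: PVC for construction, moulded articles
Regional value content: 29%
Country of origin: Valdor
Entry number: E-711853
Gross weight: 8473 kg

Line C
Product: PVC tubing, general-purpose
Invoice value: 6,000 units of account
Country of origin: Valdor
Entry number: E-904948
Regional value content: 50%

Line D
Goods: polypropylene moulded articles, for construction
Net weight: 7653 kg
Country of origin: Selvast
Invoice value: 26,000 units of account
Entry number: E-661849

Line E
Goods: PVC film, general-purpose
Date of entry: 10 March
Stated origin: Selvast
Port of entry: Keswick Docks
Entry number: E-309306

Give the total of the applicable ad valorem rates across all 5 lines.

126%

Line A: PET → 16-4; moulded articles → 16-4-2; for packaging → 16-4-2-1. Scheduled 7%. quota on 16-4-2 exhausted → over-quota 46%; Ferrule agreement on 16-4-2: wholly obtained → 23% available; preferential 23%. → 23%.
Line B: PVC → 16-2; moulded articles → 16-2-2; for construction → 16-2-2-1. Scheduled 15%. Valdor agreement on 16-1-3-3: 16-2-2-1 not covered. → 15%.
Line C: PVC → 16-2; tubing → 16-2-1; general-purpose → 16-2-1-2. Scheduled 16%. Valdor agreement on 16-1-3-3: 16-2-1-2 not covered. → 16%.
Line D: polypropylene → 16-1; moulded articles → 16-1-3; for construction → 16-1-3-1. Scheduled 25%. anti-dumping (Selvast, 16-1): +9%; total 25% + 9% = 34%. → 34%.
Line E: PVC → 16-2; film → 16-2-3; general-purpose → 16-2-3-1. Scheduled 38%. No special measure applies. → 38%.
Sum: 23% + 15% + 16% + 34% + 38% = 126%.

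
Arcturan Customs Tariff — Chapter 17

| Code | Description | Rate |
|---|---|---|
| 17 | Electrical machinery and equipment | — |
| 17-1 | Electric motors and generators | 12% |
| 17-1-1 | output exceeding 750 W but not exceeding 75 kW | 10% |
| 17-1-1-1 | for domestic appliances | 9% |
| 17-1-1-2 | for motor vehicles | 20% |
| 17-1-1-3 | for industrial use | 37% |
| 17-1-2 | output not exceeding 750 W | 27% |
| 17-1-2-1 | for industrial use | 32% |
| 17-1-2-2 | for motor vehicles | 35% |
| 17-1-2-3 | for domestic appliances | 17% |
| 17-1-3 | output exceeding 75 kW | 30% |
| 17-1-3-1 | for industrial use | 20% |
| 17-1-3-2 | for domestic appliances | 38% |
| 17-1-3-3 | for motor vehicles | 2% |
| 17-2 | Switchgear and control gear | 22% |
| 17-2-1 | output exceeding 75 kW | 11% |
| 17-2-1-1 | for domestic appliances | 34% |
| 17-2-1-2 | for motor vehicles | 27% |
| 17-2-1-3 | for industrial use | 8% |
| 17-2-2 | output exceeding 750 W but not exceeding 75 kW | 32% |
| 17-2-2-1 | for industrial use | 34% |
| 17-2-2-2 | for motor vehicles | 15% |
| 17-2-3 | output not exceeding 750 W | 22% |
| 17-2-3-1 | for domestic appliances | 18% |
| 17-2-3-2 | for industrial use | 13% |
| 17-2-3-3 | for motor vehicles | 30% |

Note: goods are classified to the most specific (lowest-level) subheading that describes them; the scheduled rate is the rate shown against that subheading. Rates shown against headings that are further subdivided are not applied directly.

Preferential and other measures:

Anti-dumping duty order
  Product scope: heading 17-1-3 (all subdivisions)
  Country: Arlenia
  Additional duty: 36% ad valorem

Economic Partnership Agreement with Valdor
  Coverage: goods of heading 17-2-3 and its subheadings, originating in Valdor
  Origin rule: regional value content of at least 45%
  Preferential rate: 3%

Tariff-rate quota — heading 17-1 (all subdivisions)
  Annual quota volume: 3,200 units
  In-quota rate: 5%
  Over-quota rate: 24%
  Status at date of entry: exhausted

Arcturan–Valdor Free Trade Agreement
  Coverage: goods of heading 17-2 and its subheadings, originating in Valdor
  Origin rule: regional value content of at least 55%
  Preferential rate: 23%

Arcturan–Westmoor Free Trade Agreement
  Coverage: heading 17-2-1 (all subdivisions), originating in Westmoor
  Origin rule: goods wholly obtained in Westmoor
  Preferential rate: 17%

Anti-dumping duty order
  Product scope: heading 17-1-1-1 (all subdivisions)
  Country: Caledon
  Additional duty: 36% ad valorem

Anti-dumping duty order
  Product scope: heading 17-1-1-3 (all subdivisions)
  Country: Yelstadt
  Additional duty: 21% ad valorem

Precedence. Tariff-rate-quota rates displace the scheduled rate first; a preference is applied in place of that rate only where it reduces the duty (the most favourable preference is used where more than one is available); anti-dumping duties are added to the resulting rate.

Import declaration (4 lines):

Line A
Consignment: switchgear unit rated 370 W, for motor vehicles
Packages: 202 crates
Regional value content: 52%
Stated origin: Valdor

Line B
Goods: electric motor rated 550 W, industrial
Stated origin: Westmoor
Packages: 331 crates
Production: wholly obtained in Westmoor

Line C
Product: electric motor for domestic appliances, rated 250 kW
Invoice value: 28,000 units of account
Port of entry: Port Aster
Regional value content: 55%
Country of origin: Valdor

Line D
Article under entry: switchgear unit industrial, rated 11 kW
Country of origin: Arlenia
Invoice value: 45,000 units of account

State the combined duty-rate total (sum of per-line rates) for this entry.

85%

Line A: switchgear unit → 17-2; rated 370 W → 17-2-3; for motor vehicles → 17-2-3-3. Scheduled 30%. Valdor agreement on 17-2-3: RVC ≥ 45% → 3% available; Valdor agreement on 17-2: RVC < 55%; preferential 3%. → 3%.
Line B: electric motor → 17-1; rated 550 W → 17-1-2; industrial → 17-1-2-1. Scheduled 32%. quota on 17-1 exhausted → over-quota 24%; Westmoor agreement on 17-2-1: 17-1-2-1 not covered. → 24%.
Line C: electric motor → 17-1; rated 250 kW → 17-1-3; for domestic appliances → 17-1-3-2. Scheduled 38%. quota on 17-1 exhausted → over-quota 24%; Valdor agreement on 17-2-3: 17-1-3-2 not covered; Valdor agreement on 17-2: 17-1-3-2 not covered. → 24%.
Line D: switchgear unit → 17-2; rated 11 kW → 17-2-2; industrial → 17-2-2-1. Scheduled 34%. No special measure applies. → 34%.
Sum: 3% + 24% + 24% + 34% = 85%.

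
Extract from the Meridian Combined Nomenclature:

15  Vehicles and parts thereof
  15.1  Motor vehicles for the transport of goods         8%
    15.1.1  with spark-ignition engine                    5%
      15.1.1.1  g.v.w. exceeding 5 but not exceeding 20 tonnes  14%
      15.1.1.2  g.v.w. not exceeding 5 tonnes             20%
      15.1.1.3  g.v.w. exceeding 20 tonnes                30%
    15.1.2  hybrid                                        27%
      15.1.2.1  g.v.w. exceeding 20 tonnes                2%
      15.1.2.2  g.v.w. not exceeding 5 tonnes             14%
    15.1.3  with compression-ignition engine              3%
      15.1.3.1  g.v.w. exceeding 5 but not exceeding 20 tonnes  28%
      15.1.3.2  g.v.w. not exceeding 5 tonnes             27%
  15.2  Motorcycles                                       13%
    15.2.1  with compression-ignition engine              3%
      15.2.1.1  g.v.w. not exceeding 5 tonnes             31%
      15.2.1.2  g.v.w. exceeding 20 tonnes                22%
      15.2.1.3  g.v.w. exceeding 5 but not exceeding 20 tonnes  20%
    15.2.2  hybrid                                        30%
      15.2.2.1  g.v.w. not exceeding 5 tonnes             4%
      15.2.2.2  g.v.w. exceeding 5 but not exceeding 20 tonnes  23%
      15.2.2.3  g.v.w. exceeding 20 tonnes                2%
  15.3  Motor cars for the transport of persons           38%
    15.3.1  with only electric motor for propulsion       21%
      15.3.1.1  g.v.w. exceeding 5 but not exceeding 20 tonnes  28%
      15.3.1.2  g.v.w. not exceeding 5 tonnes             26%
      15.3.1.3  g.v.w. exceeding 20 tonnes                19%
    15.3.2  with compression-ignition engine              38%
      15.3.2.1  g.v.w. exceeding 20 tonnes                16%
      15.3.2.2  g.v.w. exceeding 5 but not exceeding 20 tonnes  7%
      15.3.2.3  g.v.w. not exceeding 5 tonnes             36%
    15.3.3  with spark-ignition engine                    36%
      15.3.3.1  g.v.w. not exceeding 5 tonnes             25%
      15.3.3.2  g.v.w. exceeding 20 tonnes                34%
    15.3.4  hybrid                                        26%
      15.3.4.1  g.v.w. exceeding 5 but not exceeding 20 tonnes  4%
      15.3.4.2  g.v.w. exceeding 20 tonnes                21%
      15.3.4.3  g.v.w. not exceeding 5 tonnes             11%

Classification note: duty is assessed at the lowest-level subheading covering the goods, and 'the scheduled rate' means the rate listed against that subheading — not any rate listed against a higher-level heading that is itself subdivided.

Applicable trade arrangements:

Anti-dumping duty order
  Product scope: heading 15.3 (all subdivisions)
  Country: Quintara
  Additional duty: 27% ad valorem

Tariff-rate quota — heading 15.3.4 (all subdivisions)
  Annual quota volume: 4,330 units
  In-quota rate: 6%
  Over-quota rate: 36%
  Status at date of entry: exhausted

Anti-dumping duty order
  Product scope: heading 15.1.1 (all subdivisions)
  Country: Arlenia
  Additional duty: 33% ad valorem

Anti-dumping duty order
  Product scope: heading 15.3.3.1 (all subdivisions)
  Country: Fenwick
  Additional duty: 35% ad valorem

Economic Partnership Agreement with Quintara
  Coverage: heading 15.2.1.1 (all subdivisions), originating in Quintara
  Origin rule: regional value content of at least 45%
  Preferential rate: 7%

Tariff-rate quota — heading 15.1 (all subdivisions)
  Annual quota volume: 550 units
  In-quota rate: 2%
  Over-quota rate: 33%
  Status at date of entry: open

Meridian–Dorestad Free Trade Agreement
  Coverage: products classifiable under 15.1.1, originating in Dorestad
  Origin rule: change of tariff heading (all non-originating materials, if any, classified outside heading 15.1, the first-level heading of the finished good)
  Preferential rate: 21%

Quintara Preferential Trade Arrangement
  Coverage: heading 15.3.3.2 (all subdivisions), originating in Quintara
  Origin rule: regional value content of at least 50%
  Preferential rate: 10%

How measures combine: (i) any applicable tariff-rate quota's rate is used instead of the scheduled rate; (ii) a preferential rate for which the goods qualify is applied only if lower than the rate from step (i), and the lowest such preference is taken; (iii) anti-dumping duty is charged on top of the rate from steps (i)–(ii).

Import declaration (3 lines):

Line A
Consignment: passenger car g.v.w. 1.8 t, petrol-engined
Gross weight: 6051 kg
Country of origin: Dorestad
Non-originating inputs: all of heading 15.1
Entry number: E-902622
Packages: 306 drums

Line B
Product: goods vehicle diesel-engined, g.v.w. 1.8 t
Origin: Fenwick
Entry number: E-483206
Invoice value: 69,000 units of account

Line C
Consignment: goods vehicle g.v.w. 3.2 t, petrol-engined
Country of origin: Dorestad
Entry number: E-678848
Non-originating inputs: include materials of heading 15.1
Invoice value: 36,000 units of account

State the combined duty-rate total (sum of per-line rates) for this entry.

29%

Line A: passenger car → 15.3; petrol-engined → 15.3.3; g.v.w. 1.8 t → 15.3.3.1. Scheduled 25%. Dorestad agreement on 15.1.1: 15.3.3.1 not covered. → 25%.
Line B: goods vehicle → 15.1; diesel-engined → 15.1.3; g.v.w. 1.8 t → 15.1.3.2. Scheduled 27%. quota on 15.1 open → in-quota 2%. → 2%.
Line C: goods vehicle → 15.1; petrol-engined → 15.1.1; g.v.w. 3.2 t → 15.1.1.2. Scheduled 20%. quota on 15.1 open → in-quota 2%; Dorestad agreement on 15.1.1: CTH not met. → 2%.
Sum: 25% + 2% + 2% = 29%.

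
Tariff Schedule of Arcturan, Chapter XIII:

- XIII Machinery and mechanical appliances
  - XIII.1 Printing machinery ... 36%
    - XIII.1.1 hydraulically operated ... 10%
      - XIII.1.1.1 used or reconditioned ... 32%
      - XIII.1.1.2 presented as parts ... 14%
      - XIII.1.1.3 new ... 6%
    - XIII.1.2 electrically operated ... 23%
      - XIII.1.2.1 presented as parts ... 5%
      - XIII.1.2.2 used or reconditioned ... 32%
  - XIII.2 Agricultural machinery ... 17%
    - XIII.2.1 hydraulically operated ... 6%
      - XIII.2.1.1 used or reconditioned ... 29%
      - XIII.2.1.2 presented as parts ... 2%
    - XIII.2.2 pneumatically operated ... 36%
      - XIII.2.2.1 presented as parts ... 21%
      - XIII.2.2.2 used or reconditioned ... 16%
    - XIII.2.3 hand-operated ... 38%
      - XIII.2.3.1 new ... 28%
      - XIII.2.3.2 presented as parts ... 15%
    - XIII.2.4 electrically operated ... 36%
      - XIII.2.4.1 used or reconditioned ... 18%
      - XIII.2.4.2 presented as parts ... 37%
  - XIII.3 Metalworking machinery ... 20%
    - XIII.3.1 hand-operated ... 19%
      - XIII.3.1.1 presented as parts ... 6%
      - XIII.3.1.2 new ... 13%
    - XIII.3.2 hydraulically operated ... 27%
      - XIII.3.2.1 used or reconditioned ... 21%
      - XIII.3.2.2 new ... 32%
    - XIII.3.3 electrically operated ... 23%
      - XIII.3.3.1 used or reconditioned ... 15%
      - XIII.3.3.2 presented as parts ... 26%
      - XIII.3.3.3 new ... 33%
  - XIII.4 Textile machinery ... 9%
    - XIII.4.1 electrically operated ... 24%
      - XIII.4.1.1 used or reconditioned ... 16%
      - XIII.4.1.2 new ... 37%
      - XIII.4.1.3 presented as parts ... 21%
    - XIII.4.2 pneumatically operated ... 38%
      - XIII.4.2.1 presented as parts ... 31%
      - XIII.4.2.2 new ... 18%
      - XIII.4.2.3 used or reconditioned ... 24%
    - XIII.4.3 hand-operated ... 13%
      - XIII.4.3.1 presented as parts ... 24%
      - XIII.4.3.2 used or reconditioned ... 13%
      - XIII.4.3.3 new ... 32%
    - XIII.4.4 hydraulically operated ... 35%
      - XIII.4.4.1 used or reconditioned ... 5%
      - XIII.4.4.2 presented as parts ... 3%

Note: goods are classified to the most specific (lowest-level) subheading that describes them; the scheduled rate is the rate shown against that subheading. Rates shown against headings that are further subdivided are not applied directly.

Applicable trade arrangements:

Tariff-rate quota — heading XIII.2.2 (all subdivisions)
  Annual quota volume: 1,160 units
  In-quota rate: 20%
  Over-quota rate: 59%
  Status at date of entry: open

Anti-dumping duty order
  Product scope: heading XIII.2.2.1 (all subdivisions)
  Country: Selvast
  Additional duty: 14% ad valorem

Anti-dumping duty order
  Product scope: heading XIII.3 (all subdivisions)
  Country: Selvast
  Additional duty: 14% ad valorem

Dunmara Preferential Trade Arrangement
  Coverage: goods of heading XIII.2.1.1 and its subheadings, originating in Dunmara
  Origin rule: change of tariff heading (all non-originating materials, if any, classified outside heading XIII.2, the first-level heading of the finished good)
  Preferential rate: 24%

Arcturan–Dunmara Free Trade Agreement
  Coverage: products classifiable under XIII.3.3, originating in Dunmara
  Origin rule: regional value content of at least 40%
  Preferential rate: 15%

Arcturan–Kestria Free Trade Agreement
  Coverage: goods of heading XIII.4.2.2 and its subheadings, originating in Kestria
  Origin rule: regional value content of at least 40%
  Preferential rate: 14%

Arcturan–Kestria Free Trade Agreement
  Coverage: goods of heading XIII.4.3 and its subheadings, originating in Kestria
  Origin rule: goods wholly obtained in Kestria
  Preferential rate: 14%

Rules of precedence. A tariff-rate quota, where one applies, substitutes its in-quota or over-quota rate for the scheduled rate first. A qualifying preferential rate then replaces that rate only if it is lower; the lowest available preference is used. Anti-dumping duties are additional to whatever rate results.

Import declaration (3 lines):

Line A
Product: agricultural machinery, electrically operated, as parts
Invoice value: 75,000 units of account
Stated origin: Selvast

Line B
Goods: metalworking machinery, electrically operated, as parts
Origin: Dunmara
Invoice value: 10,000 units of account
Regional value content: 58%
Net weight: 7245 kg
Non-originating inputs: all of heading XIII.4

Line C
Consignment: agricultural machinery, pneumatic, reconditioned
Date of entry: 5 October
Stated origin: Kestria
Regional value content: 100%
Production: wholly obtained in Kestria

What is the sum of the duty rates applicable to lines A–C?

Line A: agricultural → XIII.2; electrically operated → XIII.2.4; as parts → XIII.2.4.2. Scheduled 37%. No special measure applies. → 37%.
Line B: metalworking → XIII.3; electrically operated → XIII.3.3; as parts → XIII.3.3.2. Scheduled 26%. Dunmara agreement on XIII.2.1.1: XIII.3.3.2 not covered; Dunmara agreement on XIII.3.3: RVC ≥ 40% → 15% available; preferential 15%. → 15%.
Line C: agricultural → XIII.2; pneumatic → XIII.2.2; reconditioned → XIII.2.2.2. Scheduled 16%. quota on XIII.2.2 open → in-quota 20%; Kestria agreement on XIII.4.2.2: XIII.2.2.2 not covered; Kestria agreement on XIII.4.3: XIII.2.2.2 not covered. → 20%.
Sum: 37% + 15% + 20% = 72%.

72%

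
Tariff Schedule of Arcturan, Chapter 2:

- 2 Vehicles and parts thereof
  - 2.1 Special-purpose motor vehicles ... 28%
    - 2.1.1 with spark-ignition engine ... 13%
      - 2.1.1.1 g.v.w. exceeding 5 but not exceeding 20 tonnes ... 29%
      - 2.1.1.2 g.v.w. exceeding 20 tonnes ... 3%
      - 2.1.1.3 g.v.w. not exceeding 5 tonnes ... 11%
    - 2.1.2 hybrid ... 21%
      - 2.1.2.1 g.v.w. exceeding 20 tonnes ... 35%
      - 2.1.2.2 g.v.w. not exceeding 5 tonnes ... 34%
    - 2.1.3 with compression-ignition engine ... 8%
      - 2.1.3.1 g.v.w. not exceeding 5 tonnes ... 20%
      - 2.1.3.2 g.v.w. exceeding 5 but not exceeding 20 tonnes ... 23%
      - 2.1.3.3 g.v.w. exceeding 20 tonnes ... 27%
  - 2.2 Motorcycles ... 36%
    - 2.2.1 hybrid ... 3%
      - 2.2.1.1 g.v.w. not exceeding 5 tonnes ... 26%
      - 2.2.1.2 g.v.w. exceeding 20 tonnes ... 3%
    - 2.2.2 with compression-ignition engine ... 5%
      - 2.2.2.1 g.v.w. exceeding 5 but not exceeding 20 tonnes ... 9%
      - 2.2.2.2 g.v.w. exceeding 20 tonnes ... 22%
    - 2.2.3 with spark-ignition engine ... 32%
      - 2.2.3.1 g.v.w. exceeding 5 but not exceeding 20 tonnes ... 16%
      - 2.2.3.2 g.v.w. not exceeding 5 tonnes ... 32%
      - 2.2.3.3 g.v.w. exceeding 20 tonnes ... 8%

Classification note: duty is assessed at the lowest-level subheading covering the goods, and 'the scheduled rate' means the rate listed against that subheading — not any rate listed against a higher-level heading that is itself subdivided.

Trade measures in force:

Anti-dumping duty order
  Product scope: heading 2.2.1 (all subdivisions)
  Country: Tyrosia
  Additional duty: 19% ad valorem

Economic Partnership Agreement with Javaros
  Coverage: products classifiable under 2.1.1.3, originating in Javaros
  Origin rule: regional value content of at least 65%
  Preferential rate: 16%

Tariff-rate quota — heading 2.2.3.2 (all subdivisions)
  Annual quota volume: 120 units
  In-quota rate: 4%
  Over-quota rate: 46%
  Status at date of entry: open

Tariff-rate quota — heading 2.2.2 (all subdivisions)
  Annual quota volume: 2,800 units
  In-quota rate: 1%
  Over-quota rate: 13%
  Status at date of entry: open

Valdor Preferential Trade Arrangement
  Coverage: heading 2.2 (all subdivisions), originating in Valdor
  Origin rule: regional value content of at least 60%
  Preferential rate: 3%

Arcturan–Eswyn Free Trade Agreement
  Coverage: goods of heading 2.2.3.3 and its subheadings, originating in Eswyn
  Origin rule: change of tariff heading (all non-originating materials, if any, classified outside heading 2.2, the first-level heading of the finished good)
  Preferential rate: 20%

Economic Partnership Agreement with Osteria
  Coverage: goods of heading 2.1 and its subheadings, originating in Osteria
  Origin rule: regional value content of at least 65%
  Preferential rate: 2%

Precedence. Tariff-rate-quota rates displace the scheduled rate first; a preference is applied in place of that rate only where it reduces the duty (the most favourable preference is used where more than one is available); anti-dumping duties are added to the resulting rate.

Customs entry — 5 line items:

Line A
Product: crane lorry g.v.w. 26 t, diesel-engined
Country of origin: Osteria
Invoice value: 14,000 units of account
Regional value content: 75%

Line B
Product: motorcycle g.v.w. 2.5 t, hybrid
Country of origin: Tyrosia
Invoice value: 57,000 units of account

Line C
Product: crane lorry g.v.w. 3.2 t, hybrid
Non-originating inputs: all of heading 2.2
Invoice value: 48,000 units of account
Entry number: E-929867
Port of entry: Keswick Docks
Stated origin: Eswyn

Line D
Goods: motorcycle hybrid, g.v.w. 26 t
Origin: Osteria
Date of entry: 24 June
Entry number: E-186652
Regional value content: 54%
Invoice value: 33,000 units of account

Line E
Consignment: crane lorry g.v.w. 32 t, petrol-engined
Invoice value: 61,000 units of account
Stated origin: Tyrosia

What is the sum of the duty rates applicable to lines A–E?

87%

Line A: crane lorry → 2.1; diesel-engined → 2.1.3; g.v.w. 26 t → 2.1.3.3. Scheduled 27%. Osteria agreement on 2.1: RVC ≥ 65% → 2% available; preferential 2%. → 2%.
Line B: motorcycle → 2.2; hybrid → 2.2.1; g.v.w. 2.5 t → 2.2.1.1. Scheduled 26%. anti-dumping (Tyrosia, 2.2.1): +19%; total 26% + 19% = 45%. → 45%.
Line C: crane lorry → 2.1; hybrid → 2.1.2; g.v.w. 3.2 t → 2.1.2.2. Scheduled 34%. Eswyn agreement on 2.2.3.3: 2.1.2.2 not covered. → 34%.
Line D: motorcycle → 2.2; hybrid → 2.2.1; g.v.w. 26 t → 2.2.1.2. Scheduled 3%. Osteria agreement on 2.1: 2.2.1.2 not covered. → 3%.
Line E: crane lorry → 2.1; petrol-engined → 2.1.1; g.v.w. 32 t → 2.1.1.2. Scheduled 3%. No special measure applies. → 3%.
Sum: 2% + 45% + 34% + 3% + 3% = 87%.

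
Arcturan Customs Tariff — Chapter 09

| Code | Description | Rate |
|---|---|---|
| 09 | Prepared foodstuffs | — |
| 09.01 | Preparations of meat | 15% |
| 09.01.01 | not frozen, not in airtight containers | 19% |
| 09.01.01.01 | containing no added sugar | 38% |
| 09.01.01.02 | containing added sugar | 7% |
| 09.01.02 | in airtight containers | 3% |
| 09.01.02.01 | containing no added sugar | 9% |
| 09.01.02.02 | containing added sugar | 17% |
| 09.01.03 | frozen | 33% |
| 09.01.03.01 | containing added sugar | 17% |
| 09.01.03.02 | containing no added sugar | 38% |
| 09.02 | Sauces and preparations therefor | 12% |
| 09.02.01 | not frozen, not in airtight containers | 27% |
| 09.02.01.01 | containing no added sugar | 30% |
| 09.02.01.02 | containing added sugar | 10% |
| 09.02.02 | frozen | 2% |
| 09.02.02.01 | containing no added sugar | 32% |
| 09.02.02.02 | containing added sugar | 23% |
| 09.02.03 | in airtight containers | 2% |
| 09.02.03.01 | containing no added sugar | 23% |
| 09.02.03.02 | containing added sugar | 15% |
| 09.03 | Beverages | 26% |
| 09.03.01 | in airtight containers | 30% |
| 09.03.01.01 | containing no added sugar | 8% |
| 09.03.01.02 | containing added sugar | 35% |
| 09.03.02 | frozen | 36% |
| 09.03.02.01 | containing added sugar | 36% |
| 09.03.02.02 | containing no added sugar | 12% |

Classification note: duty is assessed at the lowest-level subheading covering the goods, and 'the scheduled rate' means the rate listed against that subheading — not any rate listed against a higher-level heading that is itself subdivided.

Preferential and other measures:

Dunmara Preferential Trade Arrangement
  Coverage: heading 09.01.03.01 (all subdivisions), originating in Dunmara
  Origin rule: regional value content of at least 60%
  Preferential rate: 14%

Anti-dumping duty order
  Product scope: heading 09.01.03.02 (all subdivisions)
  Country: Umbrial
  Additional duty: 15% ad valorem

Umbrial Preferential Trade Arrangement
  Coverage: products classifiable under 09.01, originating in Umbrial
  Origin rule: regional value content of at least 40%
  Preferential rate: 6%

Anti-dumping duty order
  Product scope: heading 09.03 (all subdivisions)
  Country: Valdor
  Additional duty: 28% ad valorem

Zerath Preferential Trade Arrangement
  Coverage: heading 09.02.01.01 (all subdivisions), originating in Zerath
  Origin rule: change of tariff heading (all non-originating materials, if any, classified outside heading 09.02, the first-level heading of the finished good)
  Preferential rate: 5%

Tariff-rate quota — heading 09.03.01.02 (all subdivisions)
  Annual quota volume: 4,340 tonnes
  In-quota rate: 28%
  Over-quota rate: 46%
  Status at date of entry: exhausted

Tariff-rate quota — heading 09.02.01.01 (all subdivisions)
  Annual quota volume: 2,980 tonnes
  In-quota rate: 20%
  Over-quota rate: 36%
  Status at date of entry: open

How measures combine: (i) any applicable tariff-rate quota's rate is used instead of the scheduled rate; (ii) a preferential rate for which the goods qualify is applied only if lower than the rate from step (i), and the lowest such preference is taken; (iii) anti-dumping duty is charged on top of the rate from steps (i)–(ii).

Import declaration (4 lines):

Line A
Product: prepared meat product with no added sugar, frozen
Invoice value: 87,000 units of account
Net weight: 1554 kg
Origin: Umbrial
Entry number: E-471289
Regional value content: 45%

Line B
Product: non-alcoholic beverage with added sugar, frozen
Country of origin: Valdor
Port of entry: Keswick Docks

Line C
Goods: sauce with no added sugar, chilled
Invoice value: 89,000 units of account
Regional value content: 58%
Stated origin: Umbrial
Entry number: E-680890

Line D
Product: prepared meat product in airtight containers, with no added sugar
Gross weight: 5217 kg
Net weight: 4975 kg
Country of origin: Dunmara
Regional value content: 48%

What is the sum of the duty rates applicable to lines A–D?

Line A: prepared meat product → 09.01; frozen → 09.01.03; with no added sugar → 09.01.03.02. Scheduled 38%. Umbrial agreement on 09.01: RVC ≥ 40% → 6% available; preferential 6%; anti-dumping (Umbrial, 09.01.03.02): +15%; total 6% + 15% = 21%. → 21%.
Line B: non-alcoholic beverage → 09.03; frozen → 09.03.02; with added sugar → 09.03.02.01. Scheduled 36%. anti-dumping (Valdor, 09.03): +28%; total 36% + 28% = 64%. → 64%.
Line C: sauce → 09.02; chilled → 09.02.01; with no added sugar → 09.02.01.01. Scheduled 30%. quota on 09.02.01.01 open → in-quota 20%; Umbrial agreement on 09.01: 09.02.01.01 not covered. → 20%.
Line D: prepared meat product → 09.01; in airtight containers → 09.01.02; with no added sugar → 09.01.02.01. Scheduled 9%. Dunmara agreement on 09.01.03.01: 09.01.02.01 not covered. → 9%.
Sum: 21% + 64% + 20% + 9% = 114%.

114%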